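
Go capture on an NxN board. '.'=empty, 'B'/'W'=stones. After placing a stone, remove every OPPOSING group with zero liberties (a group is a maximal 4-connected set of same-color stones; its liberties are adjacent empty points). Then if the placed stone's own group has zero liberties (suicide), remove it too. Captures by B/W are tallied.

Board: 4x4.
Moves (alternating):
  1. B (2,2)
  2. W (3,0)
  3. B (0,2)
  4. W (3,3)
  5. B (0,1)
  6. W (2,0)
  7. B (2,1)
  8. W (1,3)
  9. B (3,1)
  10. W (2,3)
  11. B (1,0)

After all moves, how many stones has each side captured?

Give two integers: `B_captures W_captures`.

Answer: 2 0

Derivation:
Move 1: B@(2,2) -> caps B=0 W=0
Move 2: W@(3,0) -> caps B=0 W=0
Move 3: B@(0,2) -> caps B=0 W=0
Move 4: W@(3,3) -> caps B=0 W=0
Move 5: B@(0,1) -> caps B=0 W=0
Move 6: W@(2,0) -> caps B=0 W=0
Move 7: B@(2,1) -> caps B=0 W=0
Move 8: W@(1,3) -> caps B=0 W=0
Move 9: B@(3,1) -> caps B=0 W=0
Move 10: W@(2,3) -> caps B=0 W=0
Move 11: B@(1,0) -> caps B=2 W=0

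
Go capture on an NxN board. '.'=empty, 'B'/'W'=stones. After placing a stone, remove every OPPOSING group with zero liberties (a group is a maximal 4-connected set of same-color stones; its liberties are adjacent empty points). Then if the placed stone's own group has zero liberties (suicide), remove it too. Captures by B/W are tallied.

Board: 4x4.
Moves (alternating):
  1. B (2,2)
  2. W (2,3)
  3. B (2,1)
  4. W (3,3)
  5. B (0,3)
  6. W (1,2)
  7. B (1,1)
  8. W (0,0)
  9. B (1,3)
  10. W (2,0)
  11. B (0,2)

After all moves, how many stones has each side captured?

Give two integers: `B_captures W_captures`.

Answer: 1 0

Derivation:
Move 1: B@(2,2) -> caps B=0 W=0
Move 2: W@(2,3) -> caps B=0 W=0
Move 3: B@(2,1) -> caps B=0 W=0
Move 4: W@(3,3) -> caps B=0 W=0
Move 5: B@(0,3) -> caps B=0 W=0
Move 6: W@(1,2) -> caps B=0 W=0
Move 7: B@(1,1) -> caps B=0 W=0
Move 8: W@(0,0) -> caps B=0 W=0
Move 9: B@(1,3) -> caps B=0 W=0
Move 10: W@(2,0) -> caps B=0 W=0
Move 11: B@(0,2) -> caps B=1 W=0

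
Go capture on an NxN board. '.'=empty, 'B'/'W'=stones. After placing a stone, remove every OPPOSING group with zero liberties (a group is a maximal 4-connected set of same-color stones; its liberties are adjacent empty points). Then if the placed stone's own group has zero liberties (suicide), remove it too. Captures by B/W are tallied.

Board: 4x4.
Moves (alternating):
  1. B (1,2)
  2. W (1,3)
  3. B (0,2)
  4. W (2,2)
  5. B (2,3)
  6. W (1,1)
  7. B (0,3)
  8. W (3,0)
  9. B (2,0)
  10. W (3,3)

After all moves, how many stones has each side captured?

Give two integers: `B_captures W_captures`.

Answer: 1 0

Derivation:
Move 1: B@(1,2) -> caps B=0 W=0
Move 2: W@(1,3) -> caps B=0 W=0
Move 3: B@(0,2) -> caps B=0 W=0
Move 4: W@(2,2) -> caps B=0 W=0
Move 5: B@(2,3) -> caps B=0 W=0
Move 6: W@(1,1) -> caps B=0 W=0
Move 7: B@(0,3) -> caps B=1 W=0
Move 8: W@(3,0) -> caps B=1 W=0
Move 9: B@(2,0) -> caps B=1 W=0
Move 10: W@(3,3) -> caps B=1 W=0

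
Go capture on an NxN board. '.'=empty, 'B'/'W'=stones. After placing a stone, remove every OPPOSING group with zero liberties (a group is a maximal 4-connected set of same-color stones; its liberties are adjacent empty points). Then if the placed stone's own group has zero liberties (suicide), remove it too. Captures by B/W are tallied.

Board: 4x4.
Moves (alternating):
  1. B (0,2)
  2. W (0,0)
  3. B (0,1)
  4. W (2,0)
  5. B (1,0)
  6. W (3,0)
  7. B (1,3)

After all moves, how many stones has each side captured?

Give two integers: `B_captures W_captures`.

Move 1: B@(0,2) -> caps B=0 W=0
Move 2: W@(0,0) -> caps B=0 W=0
Move 3: B@(0,1) -> caps B=0 W=0
Move 4: W@(2,0) -> caps B=0 W=0
Move 5: B@(1,0) -> caps B=1 W=0
Move 6: W@(3,0) -> caps B=1 W=0
Move 7: B@(1,3) -> caps B=1 W=0

Answer: 1 0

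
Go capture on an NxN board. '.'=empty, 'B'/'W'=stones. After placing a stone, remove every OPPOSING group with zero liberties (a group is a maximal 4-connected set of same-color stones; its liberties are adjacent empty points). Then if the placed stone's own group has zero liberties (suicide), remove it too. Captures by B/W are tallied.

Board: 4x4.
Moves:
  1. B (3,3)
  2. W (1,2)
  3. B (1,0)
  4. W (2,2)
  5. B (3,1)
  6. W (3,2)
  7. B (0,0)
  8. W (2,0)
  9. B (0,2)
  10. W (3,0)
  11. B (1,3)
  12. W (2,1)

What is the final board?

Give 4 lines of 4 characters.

Answer: B.B.
B.WB
WWW.
W.WB

Derivation:
Move 1: B@(3,3) -> caps B=0 W=0
Move 2: W@(1,2) -> caps B=0 W=0
Move 3: B@(1,0) -> caps B=0 W=0
Move 4: W@(2,2) -> caps B=0 W=0
Move 5: B@(3,1) -> caps B=0 W=0
Move 6: W@(3,2) -> caps B=0 W=0
Move 7: B@(0,0) -> caps B=0 W=0
Move 8: W@(2,0) -> caps B=0 W=0
Move 9: B@(0,2) -> caps B=0 W=0
Move 10: W@(3,0) -> caps B=0 W=0
Move 11: B@(1,3) -> caps B=0 W=0
Move 12: W@(2,1) -> caps B=0 W=1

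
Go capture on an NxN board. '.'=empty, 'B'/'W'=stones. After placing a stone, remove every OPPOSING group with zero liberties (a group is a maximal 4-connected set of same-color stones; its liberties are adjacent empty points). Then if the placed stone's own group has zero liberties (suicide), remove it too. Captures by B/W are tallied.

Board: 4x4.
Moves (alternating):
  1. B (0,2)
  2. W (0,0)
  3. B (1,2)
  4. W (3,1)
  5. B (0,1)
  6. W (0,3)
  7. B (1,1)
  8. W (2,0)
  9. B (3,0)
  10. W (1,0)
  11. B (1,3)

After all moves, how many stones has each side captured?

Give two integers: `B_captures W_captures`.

Move 1: B@(0,2) -> caps B=0 W=0
Move 2: W@(0,0) -> caps B=0 W=0
Move 3: B@(1,2) -> caps B=0 W=0
Move 4: W@(3,1) -> caps B=0 W=0
Move 5: B@(0,1) -> caps B=0 W=0
Move 6: W@(0,3) -> caps B=0 W=0
Move 7: B@(1,1) -> caps B=0 W=0
Move 8: W@(2,0) -> caps B=0 W=0
Move 9: B@(3,0) -> caps B=0 W=0
Move 10: W@(1,0) -> caps B=0 W=0
Move 11: B@(1,3) -> caps B=1 W=0

Answer: 1 0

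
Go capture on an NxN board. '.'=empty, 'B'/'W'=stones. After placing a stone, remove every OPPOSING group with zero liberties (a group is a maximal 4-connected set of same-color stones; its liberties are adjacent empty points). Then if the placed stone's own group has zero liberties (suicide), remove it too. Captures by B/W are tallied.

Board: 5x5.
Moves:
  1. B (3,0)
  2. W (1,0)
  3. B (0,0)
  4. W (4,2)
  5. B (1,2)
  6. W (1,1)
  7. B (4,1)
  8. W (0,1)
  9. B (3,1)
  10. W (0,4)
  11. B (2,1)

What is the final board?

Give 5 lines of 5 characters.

Move 1: B@(3,0) -> caps B=0 W=0
Move 2: W@(1,0) -> caps B=0 W=0
Move 3: B@(0,0) -> caps B=0 W=0
Move 4: W@(4,2) -> caps B=0 W=0
Move 5: B@(1,2) -> caps B=0 W=0
Move 6: W@(1,1) -> caps B=0 W=0
Move 7: B@(4,1) -> caps B=0 W=0
Move 8: W@(0,1) -> caps B=0 W=1
Move 9: B@(3,1) -> caps B=0 W=1
Move 10: W@(0,4) -> caps B=0 W=1
Move 11: B@(2,1) -> caps B=0 W=1

Answer: .W..W
WWB..
.B...
BB...
.BW..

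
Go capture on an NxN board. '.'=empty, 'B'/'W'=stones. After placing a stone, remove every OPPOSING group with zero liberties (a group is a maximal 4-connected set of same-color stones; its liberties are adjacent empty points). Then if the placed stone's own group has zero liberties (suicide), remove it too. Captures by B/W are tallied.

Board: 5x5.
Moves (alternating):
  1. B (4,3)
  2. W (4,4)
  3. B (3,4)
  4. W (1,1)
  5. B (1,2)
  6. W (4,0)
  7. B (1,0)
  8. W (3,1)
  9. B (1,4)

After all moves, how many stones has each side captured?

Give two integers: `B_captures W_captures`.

Answer: 1 0

Derivation:
Move 1: B@(4,3) -> caps B=0 W=0
Move 2: W@(4,4) -> caps B=0 W=0
Move 3: B@(3,4) -> caps B=1 W=0
Move 4: W@(1,1) -> caps B=1 W=0
Move 5: B@(1,2) -> caps B=1 W=0
Move 6: W@(4,0) -> caps B=1 W=0
Move 7: B@(1,0) -> caps B=1 W=0
Move 8: W@(3,1) -> caps B=1 W=0
Move 9: B@(1,4) -> caps B=1 W=0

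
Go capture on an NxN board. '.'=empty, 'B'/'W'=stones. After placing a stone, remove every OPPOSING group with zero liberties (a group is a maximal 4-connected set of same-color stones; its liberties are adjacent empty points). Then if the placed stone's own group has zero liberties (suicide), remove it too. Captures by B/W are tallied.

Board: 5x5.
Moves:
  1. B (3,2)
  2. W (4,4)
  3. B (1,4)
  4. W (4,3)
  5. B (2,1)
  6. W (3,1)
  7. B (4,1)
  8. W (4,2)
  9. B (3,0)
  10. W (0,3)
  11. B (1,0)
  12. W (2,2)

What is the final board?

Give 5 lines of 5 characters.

Move 1: B@(3,2) -> caps B=0 W=0
Move 2: W@(4,4) -> caps B=0 W=0
Move 3: B@(1,4) -> caps B=0 W=0
Move 4: W@(4,3) -> caps B=0 W=0
Move 5: B@(2,1) -> caps B=0 W=0
Move 6: W@(3,1) -> caps B=0 W=0
Move 7: B@(4,1) -> caps B=0 W=0
Move 8: W@(4,2) -> caps B=0 W=0
Move 9: B@(3,0) -> caps B=1 W=0
Move 10: W@(0,3) -> caps B=1 W=0
Move 11: B@(1,0) -> caps B=1 W=0
Move 12: W@(2,2) -> caps B=1 W=0

Answer: ...W.
B...B
.BW..
B.B..
.BWWW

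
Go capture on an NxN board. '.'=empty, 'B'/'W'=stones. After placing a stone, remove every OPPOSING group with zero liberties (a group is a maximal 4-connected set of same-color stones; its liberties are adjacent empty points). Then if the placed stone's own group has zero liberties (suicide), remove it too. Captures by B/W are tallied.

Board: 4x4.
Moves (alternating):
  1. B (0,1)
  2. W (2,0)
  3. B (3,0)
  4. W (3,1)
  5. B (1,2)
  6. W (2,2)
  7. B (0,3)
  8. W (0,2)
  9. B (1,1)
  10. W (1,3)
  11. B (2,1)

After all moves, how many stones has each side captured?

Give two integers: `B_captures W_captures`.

Move 1: B@(0,1) -> caps B=0 W=0
Move 2: W@(2,0) -> caps B=0 W=0
Move 3: B@(3,0) -> caps B=0 W=0
Move 4: W@(3,1) -> caps B=0 W=1
Move 5: B@(1,2) -> caps B=0 W=1
Move 6: W@(2,2) -> caps B=0 W=1
Move 7: B@(0,3) -> caps B=0 W=1
Move 8: W@(0,2) -> caps B=0 W=1
Move 9: B@(1,1) -> caps B=0 W=1
Move 10: W@(1,3) -> caps B=0 W=1
Move 11: B@(2,1) -> caps B=0 W=1

Answer: 0 1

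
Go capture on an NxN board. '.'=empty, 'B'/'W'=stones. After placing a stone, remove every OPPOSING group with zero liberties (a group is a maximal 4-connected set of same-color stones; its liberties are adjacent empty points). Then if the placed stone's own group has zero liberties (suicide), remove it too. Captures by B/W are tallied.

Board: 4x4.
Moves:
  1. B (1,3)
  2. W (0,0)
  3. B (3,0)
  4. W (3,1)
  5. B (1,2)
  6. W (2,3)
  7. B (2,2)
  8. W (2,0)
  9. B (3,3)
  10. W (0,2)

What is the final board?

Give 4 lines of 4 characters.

Answer: W.W.
..BB
W.B.
.W.B

Derivation:
Move 1: B@(1,3) -> caps B=0 W=0
Move 2: W@(0,0) -> caps B=0 W=0
Move 3: B@(3,0) -> caps B=0 W=0
Move 4: W@(3,1) -> caps B=0 W=0
Move 5: B@(1,2) -> caps B=0 W=0
Move 6: W@(2,3) -> caps B=0 W=0
Move 7: B@(2,2) -> caps B=0 W=0
Move 8: W@(2,0) -> caps B=0 W=1
Move 9: B@(3,3) -> caps B=1 W=1
Move 10: W@(0,2) -> caps B=1 W=1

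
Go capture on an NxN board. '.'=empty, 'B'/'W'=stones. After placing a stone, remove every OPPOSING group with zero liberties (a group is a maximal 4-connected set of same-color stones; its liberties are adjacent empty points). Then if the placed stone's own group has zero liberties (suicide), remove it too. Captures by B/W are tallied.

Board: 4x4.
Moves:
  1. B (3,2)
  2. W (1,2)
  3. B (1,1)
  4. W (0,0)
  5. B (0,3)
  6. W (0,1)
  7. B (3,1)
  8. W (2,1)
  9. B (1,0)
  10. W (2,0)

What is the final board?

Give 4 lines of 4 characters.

Move 1: B@(3,2) -> caps B=0 W=0
Move 2: W@(1,2) -> caps B=0 W=0
Move 3: B@(1,1) -> caps B=0 W=0
Move 4: W@(0,0) -> caps B=0 W=0
Move 5: B@(0,3) -> caps B=0 W=0
Move 6: W@(0,1) -> caps B=0 W=0
Move 7: B@(3,1) -> caps B=0 W=0
Move 8: W@(2,1) -> caps B=0 W=0
Move 9: B@(1,0) -> caps B=0 W=0
Move 10: W@(2,0) -> caps B=0 W=2

Answer: WW.B
..W.
WW..
.BB.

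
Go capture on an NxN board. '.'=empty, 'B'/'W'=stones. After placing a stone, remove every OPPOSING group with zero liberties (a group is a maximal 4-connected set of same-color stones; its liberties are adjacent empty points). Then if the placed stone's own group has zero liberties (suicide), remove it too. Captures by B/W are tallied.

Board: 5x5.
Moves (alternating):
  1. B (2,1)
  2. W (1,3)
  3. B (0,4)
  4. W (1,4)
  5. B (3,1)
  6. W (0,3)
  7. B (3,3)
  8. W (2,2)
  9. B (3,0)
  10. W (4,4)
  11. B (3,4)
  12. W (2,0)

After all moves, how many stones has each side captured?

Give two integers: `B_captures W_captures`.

Answer: 0 1

Derivation:
Move 1: B@(2,1) -> caps B=0 W=0
Move 2: W@(1,3) -> caps B=0 W=0
Move 3: B@(0,4) -> caps B=0 W=0
Move 4: W@(1,4) -> caps B=0 W=0
Move 5: B@(3,1) -> caps B=0 W=0
Move 6: W@(0,3) -> caps B=0 W=1
Move 7: B@(3,3) -> caps B=0 W=1
Move 8: W@(2,2) -> caps B=0 W=1
Move 9: B@(3,0) -> caps B=0 W=1
Move 10: W@(4,4) -> caps B=0 W=1
Move 11: B@(3,4) -> caps B=0 W=1
Move 12: W@(2,0) -> caps B=0 W=1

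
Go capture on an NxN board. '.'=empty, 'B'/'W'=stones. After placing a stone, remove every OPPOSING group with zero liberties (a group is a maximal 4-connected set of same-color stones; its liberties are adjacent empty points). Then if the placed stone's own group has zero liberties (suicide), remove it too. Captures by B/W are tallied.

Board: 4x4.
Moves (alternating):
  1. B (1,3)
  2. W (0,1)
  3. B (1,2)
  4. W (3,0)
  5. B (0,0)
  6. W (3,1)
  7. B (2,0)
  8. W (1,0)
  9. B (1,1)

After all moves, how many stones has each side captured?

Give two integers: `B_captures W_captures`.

Move 1: B@(1,3) -> caps B=0 W=0
Move 2: W@(0,1) -> caps B=0 W=0
Move 3: B@(1,2) -> caps B=0 W=0
Move 4: W@(3,0) -> caps B=0 W=0
Move 5: B@(0,0) -> caps B=0 W=0
Move 6: W@(3,1) -> caps B=0 W=0
Move 7: B@(2,0) -> caps B=0 W=0
Move 8: W@(1,0) -> caps B=0 W=1
Move 9: B@(1,1) -> caps B=0 W=1

Answer: 0 1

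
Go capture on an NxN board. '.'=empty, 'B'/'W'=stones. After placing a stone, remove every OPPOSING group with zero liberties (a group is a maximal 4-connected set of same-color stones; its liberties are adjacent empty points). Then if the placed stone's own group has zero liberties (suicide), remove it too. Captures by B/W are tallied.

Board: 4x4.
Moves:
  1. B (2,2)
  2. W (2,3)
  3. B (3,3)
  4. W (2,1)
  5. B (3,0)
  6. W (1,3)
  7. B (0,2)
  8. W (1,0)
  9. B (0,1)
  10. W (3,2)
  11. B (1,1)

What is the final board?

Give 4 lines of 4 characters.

Answer: .BB.
WB.W
.WBW
B.W.

Derivation:
Move 1: B@(2,2) -> caps B=0 W=0
Move 2: W@(2,3) -> caps B=0 W=0
Move 3: B@(3,3) -> caps B=0 W=0
Move 4: W@(2,1) -> caps B=0 W=0
Move 5: B@(3,0) -> caps B=0 W=0
Move 6: W@(1,3) -> caps B=0 W=0
Move 7: B@(0,2) -> caps B=0 W=0
Move 8: W@(1,0) -> caps B=0 W=0
Move 9: B@(0,1) -> caps B=0 W=0
Move 10: W@(3,2) -> caps B=0 W=1
Move 11: B@(1,1) -> caps B=0 W=1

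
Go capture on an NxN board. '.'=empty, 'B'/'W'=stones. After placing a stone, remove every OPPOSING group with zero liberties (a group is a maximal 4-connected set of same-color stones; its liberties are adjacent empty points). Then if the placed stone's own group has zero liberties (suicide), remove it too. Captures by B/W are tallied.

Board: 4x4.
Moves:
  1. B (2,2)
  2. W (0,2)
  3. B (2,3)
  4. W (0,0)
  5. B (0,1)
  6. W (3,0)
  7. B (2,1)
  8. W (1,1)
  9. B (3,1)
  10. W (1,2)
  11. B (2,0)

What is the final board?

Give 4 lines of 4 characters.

Answer: W.W.
.WW.
BBBB
.B..

Derivation:
Move 1: B@(2,2) -> caps B=0 W=0
Move 2: W@(0,2) -> caps B=0 W=0
Move 3: B@(2,3) -> caps B=0 W=0
Move 4: W@(0,0) -> caps B=0 W=0
Move 5: B@(0,1) -> caps B=0 W=0
Move 6: W@(3,0) -> caps B=0 W=0
Move 7: B@(2,1) -> caps B=0 W=0
Move 8: W@(1,1) -> caps B=0 W=1
Move 9: B@(3,1) -> caps B=0 W=1
Move 10: W@(1,2) -> caps B=0 W=1
Move 11: B@(2,0) -> caps B=1 W=1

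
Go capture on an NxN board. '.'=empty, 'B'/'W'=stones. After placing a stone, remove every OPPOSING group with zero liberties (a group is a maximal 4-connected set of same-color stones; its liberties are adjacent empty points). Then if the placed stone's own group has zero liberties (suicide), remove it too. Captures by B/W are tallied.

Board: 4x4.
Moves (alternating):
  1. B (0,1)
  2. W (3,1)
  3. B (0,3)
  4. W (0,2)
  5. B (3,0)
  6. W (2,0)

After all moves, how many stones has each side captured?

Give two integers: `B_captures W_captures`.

Move 1: B@(0,1) -> caps B=0 W=0
Move 2: W@(3,1) -> caps B=0 W=0
Move 3: B@(0,3) -> caps B=0 W=0
Move 4: W@(0,2) -> caps B=0 W=0
Move 5: B@(3,0) -> caps B=0 W=0
Move 6: W@(2,0) -> caps B=0 W=1

Answer: 0 1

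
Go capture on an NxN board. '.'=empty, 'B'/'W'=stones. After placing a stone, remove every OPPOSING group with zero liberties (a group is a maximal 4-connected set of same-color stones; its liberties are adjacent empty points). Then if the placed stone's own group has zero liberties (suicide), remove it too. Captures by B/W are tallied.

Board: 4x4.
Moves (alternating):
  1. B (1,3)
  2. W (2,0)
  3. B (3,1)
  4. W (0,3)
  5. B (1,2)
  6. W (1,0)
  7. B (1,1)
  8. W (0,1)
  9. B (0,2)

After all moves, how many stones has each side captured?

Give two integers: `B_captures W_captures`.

Move 1: B@(1,3) -> caps B=0 W=0
Move 2: W@(2,0) -> caps B=0 W=0
Move 3: B@(3,1) -> caps B=0 W=0
Move 4: W@(0,3) -> caps B=0 W=0
Move 5: B@(1,2) -> caps B=0 W=0
Move 6: W@(1,0) -> caps B=0 W=0
Move 7: B@(1,1) -> caps B=0 W=0
Move 8: W@(0,1) -> caps B=0 W=0
Move 9: B@(0,2) -> caps B=1 W=0

Answer: 1 0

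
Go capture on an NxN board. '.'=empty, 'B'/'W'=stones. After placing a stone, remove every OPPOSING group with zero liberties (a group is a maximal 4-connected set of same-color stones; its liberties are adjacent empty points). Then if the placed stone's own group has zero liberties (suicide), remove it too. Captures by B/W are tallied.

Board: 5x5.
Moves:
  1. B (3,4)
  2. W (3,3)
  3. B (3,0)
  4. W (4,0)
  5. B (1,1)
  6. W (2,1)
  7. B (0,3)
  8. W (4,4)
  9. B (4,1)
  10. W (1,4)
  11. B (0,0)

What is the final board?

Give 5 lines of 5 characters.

Answer: B..B.
.B..W
.W...
B..WB
.B..W

Derivation:
Move 1: B@(3,4) -> caps B=0 W=0
Move 2: W@(3,3) -> caps B=0 W=0
Move 3: B@(3,0) -> caps B=0 W=0
Move 4: W@(4,0) -> caps B=0 W=0
Move 5: B@(1,1) -> caps B=0 W=0
Move 6: W@(2,1) -> caps B=0 W=0
Move 7: B@(0,3) -> caps B=0 W=0
Move 8: W@(4,4) -> caps B=0 W=0
Move 9: B@(4,1) -> caps B=1 W=0
Move 10: W@(1,4) -> caps B=1 W=0
Move 11: B@(0,0) -> caps B=1 W=0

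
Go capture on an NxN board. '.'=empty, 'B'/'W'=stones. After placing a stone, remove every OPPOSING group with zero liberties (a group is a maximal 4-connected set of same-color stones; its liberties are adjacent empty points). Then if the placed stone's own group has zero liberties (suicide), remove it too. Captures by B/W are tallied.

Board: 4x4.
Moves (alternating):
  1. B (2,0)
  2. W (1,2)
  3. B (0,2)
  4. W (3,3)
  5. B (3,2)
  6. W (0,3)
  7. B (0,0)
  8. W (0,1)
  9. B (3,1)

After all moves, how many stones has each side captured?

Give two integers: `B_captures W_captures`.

Answer: 0 1

Derivation:
Move 1: B@(2,0) -> caps B=0 W=0
Move 2: W@(1,2) -> caps B=0 W=0
Move 3: B@(0,2) -> caps B=0 W=0
Move 4: W@(3,3) -> caps B=0 W=0
Move 5: B@(3,2) -> caps B=0 W=0
Move 6: W@(0,3) -> caps B=0 W=0
Move 7: B@(0,0) -> caps B=0 W=0
Move 8: W@(0,1) -> caps B=0 W=1
Move 9: B@(3,1) -> caps B=0 W=1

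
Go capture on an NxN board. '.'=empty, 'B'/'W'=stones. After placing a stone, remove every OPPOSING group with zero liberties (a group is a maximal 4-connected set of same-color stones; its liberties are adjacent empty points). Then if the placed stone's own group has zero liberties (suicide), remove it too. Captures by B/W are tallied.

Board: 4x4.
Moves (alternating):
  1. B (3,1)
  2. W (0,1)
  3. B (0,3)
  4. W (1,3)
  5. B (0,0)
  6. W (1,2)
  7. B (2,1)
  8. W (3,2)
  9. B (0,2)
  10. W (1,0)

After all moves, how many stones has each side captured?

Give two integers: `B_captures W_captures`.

Move 1: B@(3,1) -> caps B=0 W=0
Move 2: W@(0,1) -> caps B=0 W=0
Move 3: B@(0,3) -> caps B=0 W=0
Move 4: W@(1,3) -> caps B=0 W=0
Move 5: B@(0,0) -> caps B=0 W=0
Move 6: W@(1,2) -> caps B=0 W=0
Move 7: B@(2,1) -> caps B=0 W=0
Move 8: W@(3,2) -> caps B=0 W=0
Move 9: B@(0,2) -> caps B=0 W=0
Move 10: W@(1,0) -> caps B=0 W=1

Answer: 0 1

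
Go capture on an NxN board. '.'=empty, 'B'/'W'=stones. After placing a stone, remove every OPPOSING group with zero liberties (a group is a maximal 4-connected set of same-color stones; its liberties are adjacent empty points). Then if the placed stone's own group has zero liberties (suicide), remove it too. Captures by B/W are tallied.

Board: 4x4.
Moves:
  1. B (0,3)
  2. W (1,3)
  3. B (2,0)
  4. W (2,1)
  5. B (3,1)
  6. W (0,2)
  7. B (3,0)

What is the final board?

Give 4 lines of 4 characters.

Move 1: B@(0,3) -> caps B=0 W=0
Move 2: W@(1,3) -> caps B=0 W=0
Move 3: B@(2,0) -> caps B=0 W=0
Move 4: W@(2,1) -> caps B=0 W=0
Move 5: B@(3,1) -> caps B=0 W=0
Move 6: W@(0,2) -> caps B=0 W=1
Move 7: B@(3,0) -> caps B=0 W=1

Answer: ..W.
...W
BW..
BB..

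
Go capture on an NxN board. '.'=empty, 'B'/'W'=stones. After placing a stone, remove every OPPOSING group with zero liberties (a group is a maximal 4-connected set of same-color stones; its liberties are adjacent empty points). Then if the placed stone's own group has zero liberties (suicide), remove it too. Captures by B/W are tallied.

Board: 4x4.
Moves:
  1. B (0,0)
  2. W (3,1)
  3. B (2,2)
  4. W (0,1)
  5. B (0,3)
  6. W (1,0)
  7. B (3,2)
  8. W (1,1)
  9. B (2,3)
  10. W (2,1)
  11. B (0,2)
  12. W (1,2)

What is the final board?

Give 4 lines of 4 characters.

Answer: .WBB
WWW.
.WBB
.WB.

Derivation:
Move 1: B@(0,0) -> caps B=0 W=0
Move 2: W@(3,1) -> caps B=0 W=0
Move 3: B@(2,2) -> caps B=0 W=0
Move 4: W@(0,1) -> caps B=0 W=0
Move 5: B@(0,3) -> caps B=0 W=0
Move 6: W@(1,0) -> caps B=0 W=1
Move 7: B@(3,2) -> caps B=0 W=1
Move 8: W@(1,1) -> caps B=0 W=1
Move 9: B@(2,3) -> caps B=0 W=1
Move 10: W@(2,1) -> caps B=0 W=1
Move 11: B@(0,2) -> caps B=0 W=1
Move 12: W@(1,2) -> caps B=0 W=1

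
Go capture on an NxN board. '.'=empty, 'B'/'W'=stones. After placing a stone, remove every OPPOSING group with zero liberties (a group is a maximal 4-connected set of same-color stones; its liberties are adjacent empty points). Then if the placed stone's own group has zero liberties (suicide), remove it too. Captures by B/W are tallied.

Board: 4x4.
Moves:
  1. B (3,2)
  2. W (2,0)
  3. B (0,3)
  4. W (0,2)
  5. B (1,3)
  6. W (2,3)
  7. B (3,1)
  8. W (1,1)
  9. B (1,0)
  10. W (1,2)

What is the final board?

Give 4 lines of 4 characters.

Answer: ..W.
BWW.
W..W
.BB.

Derivation:
Move 1: B@(3,2) -> caps B=0 W=0
Move 2: W@(2,0) -> caps B=0 W=0
Move 3: B@(0,3) -> caps B=0 W=0
Move 4: W@(0,2) -> caps B=0 W=0
Move 5: B@(1,3) -> caps B=0 W=0
Move 6: W@(2,3) -> caps B=0 W=0
Move 7: B@(3,1) -> caps B=0 W=0
Move 8: W@(1,1) -> caps B=0 W=0
Move 9: B@(1,0) -> caps B=0 W=0
Move 10: W@(1,2) -> caps B=0 W=2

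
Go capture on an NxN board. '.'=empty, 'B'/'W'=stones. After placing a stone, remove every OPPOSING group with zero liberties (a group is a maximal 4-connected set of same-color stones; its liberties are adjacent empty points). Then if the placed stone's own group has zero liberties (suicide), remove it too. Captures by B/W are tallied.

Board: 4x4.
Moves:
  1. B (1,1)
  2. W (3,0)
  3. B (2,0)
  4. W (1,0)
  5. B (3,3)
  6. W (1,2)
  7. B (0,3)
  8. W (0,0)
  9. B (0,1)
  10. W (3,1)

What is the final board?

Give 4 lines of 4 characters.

Move 1: B@(1,1) -> caps B=0 W=0
Move 2: W@(3,0) -> caps B=0 W=0
Move 3: B@(2,0) -> caps B=0 W=0
Move 4: W@(1,0) -> caps B=0 W=0
Move 5: B@(3,3) -> caps B=0 W=0
Move 6: W@(1,2) -> caps B=0 W=0
Move 7: B@(0,3) -> caps B=0 W=0
Move 8: W@(0,0) -> caps B=0 W=0
Move 9: B@(0,1) -> caps B=2 W=0
Move 10: W@(3,1) -> caps B=2 W=0

Answer: .B.B
.BW.
B...
WW.B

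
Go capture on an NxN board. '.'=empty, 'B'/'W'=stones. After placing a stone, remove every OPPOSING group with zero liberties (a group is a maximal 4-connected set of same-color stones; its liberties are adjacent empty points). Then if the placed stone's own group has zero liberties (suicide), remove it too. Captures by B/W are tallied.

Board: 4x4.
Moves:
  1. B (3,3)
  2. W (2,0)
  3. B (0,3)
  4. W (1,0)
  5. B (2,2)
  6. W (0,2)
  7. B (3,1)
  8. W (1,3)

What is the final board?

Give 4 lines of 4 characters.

Answer: ..W.
W..W
W.B.
.B.B

Derivation:
Move 1: B@(3,3) -> caps B=0 W=0
Move 2: W@(2,0) -> caps B=0 W=0
Move 3: B@(0,3) -> caps B=0 W=0
Move 4: W@(1,0) -> caps B=0 W=0
Move 5: B@(2,2) -> caps B=0 W=0
Move 6: W@(0,2) -> caps B=0 W=0
Move 7: B@(3,1) -> caps B=0 W=0
Move 8: W@(1,3) -> caps B=0 W=1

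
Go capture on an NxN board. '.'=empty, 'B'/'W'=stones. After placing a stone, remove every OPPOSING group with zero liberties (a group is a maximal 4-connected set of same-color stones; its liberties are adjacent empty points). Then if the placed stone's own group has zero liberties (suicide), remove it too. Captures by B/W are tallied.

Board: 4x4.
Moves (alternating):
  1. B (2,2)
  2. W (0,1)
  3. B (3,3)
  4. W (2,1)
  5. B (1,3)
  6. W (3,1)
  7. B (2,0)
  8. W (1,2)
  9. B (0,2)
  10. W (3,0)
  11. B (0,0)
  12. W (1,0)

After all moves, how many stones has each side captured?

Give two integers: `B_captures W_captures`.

Move 1: B@(2,2) -> caps B=0 W=0
Move 2: W@(0,1) -> caps B=0 W=0
Move 3: B@(3,3) -> caps B=0 W=0
Move 4: W@(2,1) -> caps B=0 W=0
Move 5: B@(1,3) -> caps B=0 W=0
Move 6: W@(3,1) -> caps B=0 W=0
Move 7: B@(2,0) -> caps B=0 W=0
Move 8: W@(1,2) -> caps B=0 W=0
Move 9: B@(0,2) -> caps B=0 W=0
Move 10: W@(3,0) -> caps B=0 W=0
Move 11: B@(0,0) -> caps B=0 W=0
Move 12: W@(1,0) -> caps B=0 W=2

Answer: 0 2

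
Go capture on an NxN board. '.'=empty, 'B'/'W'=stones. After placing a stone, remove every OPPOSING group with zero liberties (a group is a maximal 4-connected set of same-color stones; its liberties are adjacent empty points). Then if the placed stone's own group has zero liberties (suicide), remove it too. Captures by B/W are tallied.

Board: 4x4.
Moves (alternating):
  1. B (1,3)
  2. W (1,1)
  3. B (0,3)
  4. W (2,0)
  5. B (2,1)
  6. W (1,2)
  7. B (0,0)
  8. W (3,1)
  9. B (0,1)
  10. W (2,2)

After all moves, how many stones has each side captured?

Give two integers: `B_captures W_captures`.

Move 1: B@(1,3) -> caps B=0 W=0
Move 2: W@(1,1) -> caps B=0 W=0
Move 3: B@(0,3) -> caps B=0 W=0
Move 4: W@(2,0) -> caps B=0 W=0
Move 5: B@(2,1) -> caps B=0 W=0
Move 6: W@(1,2) -> caps B=0 W=0
Move 7: B@(0,0) -> caps B=0 W=0
Move 8: W@(3,1) -> caps B=0 W=0
Move 9: B@(0,1) -> caps B=0 W=0
Move 10: W@(2,2) -> caps B=0 W=1

Answer: 0 1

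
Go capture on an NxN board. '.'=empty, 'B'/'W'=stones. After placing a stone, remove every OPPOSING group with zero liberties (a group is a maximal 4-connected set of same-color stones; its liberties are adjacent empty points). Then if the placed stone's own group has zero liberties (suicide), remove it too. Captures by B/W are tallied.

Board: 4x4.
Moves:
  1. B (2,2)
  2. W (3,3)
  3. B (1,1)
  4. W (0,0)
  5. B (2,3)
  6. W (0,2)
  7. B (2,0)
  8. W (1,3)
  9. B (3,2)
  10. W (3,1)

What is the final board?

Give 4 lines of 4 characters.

Move 1: B@(2,2) -> caps B=0 W=0
Move 2: W@(3,3) -> caps B=0 W=0
Move 3: B@(1,1) -> caps B=0 W=0
Move 4: W@(0,0) -> caps B=0 W=0
Move 5: B@(2,3) -> caps B=0 W=0
Move 6: W@(0,2) -> caps B=0 W=0
Move 7: B@(2,0) -> caps B=0 W=0
Move 8: W@(1,3) -> caps B=0 W=0
Move 9: B@(3,2) -> caps B=1 W=0
Move 10: W@(3,1) -> caps B=1 W=0

Answer: W.W.
.B.W
B.BB
.WB.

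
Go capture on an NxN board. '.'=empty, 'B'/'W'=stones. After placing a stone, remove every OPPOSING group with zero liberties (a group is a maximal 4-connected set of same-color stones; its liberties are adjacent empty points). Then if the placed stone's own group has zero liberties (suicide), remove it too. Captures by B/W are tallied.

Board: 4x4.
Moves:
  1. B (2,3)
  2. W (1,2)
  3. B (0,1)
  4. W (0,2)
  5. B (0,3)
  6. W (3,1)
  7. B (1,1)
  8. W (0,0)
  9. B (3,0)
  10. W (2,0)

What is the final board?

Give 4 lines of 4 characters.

Move 1: B@(2,3) -> caps B=0 W=0
Move 2: W@(1,2) -> caps B=0 W=0
Move 3: B@(0,1) -> caps B=0 W=0
Move 4: W@(0,2) -> caps B=0 W=0
Move 5: B@(0,3) -> caps B=0 W=0
Move 6: W@(3,1) -> caps B=0 W=0
Move 7: B@(1,1) -> caps B=0 W=0
Move 8: W@(0,0) -> caps B=0 W=0
Move 9: B@(3,0) -> caps B=0 W=0
Move 10: W@(2,0) -> caps B=0 W=1

Answer: WBWB
.BW.
W..B
.W..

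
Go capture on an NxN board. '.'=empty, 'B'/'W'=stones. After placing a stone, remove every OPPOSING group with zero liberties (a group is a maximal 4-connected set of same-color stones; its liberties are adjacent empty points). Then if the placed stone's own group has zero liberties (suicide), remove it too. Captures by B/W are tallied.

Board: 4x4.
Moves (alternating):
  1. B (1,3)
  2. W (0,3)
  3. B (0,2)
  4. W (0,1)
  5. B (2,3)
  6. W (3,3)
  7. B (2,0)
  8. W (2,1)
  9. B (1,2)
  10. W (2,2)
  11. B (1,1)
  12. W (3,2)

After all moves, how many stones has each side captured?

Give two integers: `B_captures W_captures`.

Move 1: B@(1,3) -> caps B=0 W=0
Move 2: W@(0,3) -> caps B=0 W=0
Move 3: B@(0,2) -> caps B=1 W=0
Move 4: W@(0,1) -> caps B=1 W=0
Move 5: B@(2,3) -> caps B=1 W=0
Move 6: W@(3,3) -> caps B=1 W=0
Move 7: B@(2,0) -> caps B=1 W=0
Move 8: W@(2,1) -> caps B=1 W=0
Move 9: B@(1,2) -> caps B=1 W=0
Move 10: W@(2,2) -> caps B=1 W=0
Move 11: B@(1,1) -> caps B=1 W=0
Move 12: W@(3,2) -> caps B=1 W=0

Answer: 1 0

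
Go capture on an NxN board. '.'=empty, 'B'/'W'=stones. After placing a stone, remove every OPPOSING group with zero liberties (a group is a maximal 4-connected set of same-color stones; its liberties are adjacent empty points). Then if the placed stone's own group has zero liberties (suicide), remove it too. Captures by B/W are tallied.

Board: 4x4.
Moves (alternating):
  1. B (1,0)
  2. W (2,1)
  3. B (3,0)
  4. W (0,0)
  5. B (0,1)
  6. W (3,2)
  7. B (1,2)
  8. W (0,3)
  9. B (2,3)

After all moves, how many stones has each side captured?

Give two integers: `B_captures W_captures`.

Move 1: B@(1,0) -> caps B=0 W=0
Move 2: W@(2,1) -> caps B=0 W=0
Move 3: B@(3,0) -> caps B=0 W=0
Move 4: W@(0,0) -> caps B=0 W=0
Move 5: B@(0,1) -> caps B=1 W=0
Move 6: W@(3,2) -> caps B=1 W=0
Move 7: B@(1,2) -> caps B=1 W=0
Move 8: W@(0,3) -> caps B=1 W=0
Move 9: B@(2,3) -> caps B=1 W=0

Answer: 1 0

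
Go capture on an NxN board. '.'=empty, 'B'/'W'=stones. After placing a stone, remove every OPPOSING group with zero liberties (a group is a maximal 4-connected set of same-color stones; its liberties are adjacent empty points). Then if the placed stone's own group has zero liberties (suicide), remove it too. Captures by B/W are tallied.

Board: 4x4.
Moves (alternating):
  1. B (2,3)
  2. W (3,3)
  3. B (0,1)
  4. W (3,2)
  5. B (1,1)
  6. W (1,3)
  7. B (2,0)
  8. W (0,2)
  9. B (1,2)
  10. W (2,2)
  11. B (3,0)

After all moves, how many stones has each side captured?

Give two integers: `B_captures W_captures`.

Answer: 0 1

Derivation:
Move 1: B@(2,3) -> caps B=0 W=0
Move 2: W@(3,3) -> caps B=0 W=0
Move 3: B@(0,1) -> caps B=0 W=0
Move 4: W@(3,2) -> caps B=0 W=0
Move 5: B@(1,1) -> caps B=0 W=0
Move 6: W@(1,3) -> caps B=0 W=0
Move 7: B@(2,0) -> caps B=0 W=0
Move 8: W@(0,2) -> caps B=0 W=0
Move 9: B@(1,2) -> caps B=0 W=0
Move 10: W@(2,2) -> caps B=0 W=1
Move 11: B@(3,0) -> caps B=0 W=1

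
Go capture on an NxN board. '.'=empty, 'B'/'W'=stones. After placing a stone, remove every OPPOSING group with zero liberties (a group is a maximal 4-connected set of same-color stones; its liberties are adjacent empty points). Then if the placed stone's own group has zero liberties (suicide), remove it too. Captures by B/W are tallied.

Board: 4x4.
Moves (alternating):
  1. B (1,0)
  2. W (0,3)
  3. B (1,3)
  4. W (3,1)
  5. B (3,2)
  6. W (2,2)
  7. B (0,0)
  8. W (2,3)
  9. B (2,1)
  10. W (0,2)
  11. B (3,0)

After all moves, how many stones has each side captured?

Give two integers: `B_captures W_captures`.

Answer: 1 0

Derivation:
Move 1: B@(1,0) -> caps B=0 W=0
Move 2: W@(0,3) -> caps B=0 W=0
Move 3: B@(1,3) -> caps B=0 W=0
Move 4: W@(3,1) -> caps B=0 W=0
Move 5: B@(3,2) -> caps B=0 W=0
Move 6: W@(2,2) -> caps B=0 W=0
Move 7: B@(0,0) -> caps B=0 W=0
Move 8: W@(2,3) -> caps B=0 W=0
Move 9: B@(2,1) -> caps B=0 W=0
Move 10: W@(0,2) -> caps B=0 W=0
Move 11: B@(3,0) -> caps B=1 W=0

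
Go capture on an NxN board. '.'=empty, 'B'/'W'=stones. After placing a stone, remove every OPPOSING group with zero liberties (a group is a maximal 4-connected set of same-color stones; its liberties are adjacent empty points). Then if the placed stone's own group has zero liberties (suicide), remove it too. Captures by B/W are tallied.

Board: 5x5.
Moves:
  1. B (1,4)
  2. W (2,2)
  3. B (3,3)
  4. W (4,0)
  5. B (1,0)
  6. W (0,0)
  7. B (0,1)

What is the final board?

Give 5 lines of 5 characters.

Move 1: B@(1,4) -> caps B=0 W=0
Move 2: W@(2,2) -> caps B=0 W=0
Move 3: B@(3,3) -> caps B=0 W=0
Move 4: W@(4,0) -> caps B=0 W=0
Move 5: B@(1,0) -> caps B=0 W=0
Move 6: W@(0,0) -> caps B=0 W=0
Move 7: B@(0,1) -> caps B=1 W=0

Answer: .B...
B...B
..W..
...B.
W....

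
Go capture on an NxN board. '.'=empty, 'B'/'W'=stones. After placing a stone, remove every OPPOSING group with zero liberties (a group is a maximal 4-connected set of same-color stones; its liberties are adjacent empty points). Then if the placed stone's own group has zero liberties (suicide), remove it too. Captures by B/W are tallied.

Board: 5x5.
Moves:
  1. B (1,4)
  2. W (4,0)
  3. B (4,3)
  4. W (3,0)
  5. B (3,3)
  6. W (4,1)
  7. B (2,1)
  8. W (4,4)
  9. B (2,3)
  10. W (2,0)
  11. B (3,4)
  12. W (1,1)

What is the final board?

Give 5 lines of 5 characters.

Answer: .....
.W..B
WB.B.
W..BB
WW.B.

Derivation:
Move 1: B@(1,4) -> caps B=0 W=0
Move 2: W@(4,0) -> caps B=0 W=0
Move 3: B@(4,3) -> caps B=0 W=0
Move 4: W@(3,0) -> caps B=0 W=0
Move 5: B@(3,3) -> caps B=0 W=0
Move 6: W@(4,1) -> caps B=0 W=0
Move 7: B@(2,1) -> caps B=0 W=0
Move 8: W@(4,4) -> caps B=0 W=0
Move 9: B@(2,3) -> caps B=0 W=0
Move 10: W@(2,0) -> caps B=0 W=0
Move 11: B@(3,4) -> caps B=1 W=0
Move 12: W@(1,1) -> caps B=1 W=0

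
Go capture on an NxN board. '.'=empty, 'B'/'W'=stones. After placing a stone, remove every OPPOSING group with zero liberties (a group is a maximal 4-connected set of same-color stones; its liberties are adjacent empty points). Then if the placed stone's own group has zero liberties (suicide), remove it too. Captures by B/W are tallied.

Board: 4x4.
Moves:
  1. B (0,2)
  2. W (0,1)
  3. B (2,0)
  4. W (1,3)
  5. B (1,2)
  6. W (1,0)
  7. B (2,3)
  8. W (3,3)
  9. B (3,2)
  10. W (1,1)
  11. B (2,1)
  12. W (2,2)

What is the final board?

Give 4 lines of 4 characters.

Move 1: B@(0,2) -> caps B=0 W=0
Move 2: W@(0,1) -> caps B=0 W=0
Move 3: B@(2,0) -> caps B=0 W=0
Move 4: W@(1,3) -> caps B=0 W=0
Move 5: B@(1,2) -> caps B=0 W=0
Move 6: W@(1,0) -> caps B=0 W=0
Move 7: B@(2,3) -> caps B=0 W=0
Move 8: W@(3,3) -> caps B=0 W=0
Move 9: B@(3,2) -> caps B=1 W=0
Move 10: W@(1,1) -> caps B=1 W=0
Move 11: B@(2,1) -> caps B=1 W=0
Move 12: W@(2,2) -> caps B=1 W=0

Answer: .WB.
WWBW
BB.B
..B.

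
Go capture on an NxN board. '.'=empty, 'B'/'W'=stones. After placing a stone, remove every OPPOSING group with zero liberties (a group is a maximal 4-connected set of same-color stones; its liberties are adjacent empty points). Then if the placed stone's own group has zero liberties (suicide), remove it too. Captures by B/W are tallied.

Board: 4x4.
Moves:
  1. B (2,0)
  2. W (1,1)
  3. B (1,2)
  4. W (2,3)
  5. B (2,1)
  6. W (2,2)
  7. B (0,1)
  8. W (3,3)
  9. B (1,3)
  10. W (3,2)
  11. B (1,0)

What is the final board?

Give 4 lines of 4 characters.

Move 1: B@(2,0) -> caps B=0 W=0
Move 2: W@(1,1) -> caps B=0 W=0
Move 3: B@(1,2) -> caps B=0 W=0
Move 4: W@(2,3) -> caps B=0 W=0
Move 5: B@(2,1) -> caps B=0 W=0
Move 6: W@(2,2) -> caps B=0 W=0
Move 7: B@(0,1) -> caps B=0 W=0
Move 8: W@(3,3) -> caps B=0 W=0
Move 9: B@(1,3) -> caps B=0 W=0
Move 10: W@(3,2) -> caps B=0 W=0
Move 11: B@(1,0) -> caps B=1 W=0

Answer: .B..
B.BB
BBWW
..WW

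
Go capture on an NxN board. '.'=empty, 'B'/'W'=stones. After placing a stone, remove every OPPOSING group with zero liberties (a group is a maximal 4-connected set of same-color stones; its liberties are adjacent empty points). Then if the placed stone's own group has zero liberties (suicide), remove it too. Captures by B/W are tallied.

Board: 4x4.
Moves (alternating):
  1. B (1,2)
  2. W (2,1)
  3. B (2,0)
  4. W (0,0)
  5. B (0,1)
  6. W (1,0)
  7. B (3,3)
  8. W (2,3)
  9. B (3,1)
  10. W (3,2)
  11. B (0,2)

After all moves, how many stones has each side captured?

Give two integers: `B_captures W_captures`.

Answer: 0 1

Derivation:
Move 1: B@(1,2) -> caps B=0 W=0
Move 2: W@(2,1) -> caps B=0 W=0
Move 3: B@(2,0) -> caps B=0 W=0
Move 4: W@(0,0) -> caps B=0 W=0
Move 5: B@(0,1) -> caps B=0 W=0
Move 6: W@(1,0) -> caps B=0 W=0
Move 7: B@(3,3) -> caps B=0 W=0
Move 8: W@(2,3) -> caps B=0 W=0
Move 9: B@(3,1) -> caps B=0 W=0
Move 10: W@(3,2) -> caps B=0 W=1
Move 11: B@(0,2) -> caps B=0 W=1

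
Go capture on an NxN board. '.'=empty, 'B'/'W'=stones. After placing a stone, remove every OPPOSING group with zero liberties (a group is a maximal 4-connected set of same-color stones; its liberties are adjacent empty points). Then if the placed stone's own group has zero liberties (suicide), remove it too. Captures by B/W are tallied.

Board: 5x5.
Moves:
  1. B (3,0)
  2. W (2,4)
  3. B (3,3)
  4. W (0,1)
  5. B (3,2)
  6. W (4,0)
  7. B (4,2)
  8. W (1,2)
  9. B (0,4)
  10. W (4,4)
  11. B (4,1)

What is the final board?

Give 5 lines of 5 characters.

Move 1: B@(3,0) -> caps B=0 W=0
Move 2: W@(2,4) -> caps B=0 W=0
Move 3: B@(3,3) -> caps B=0 W=0
Move 4: W@(0,1) -> caps B=0 W=0
Move 5: B@(3,2) -> caps B=0 W=0
Move 6: W@(4,0) -> caps B=0 W=0
Move 7: B@(4,2) -> caps B=0 W=0
Move 8: W@(1,2) -> caps B=0 W=0
Move 9: B@(0,4) -> caps B=0 W=0
Move 10: W@(4,4) -> caps B=0 W=0
Move 11: B@(4,1) -> caps B=1 W=0

Answer: .W..B
..W..
....W
B.BB.
.BB.W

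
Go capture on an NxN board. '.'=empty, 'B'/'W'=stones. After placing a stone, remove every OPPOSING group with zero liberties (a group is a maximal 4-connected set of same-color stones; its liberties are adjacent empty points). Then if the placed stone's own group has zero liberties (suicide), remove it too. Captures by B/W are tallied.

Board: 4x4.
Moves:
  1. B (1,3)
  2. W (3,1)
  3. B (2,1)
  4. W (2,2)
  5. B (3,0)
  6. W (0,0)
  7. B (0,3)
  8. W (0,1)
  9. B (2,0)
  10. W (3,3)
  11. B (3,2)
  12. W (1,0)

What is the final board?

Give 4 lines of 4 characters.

Move 1: B@(1,3) -> caps B=0 W=0
Move 2: W@(3,1) -> caps B=0 W=0
Move 3: B@(2,1) -> caps B=0 W=0
Move 4: W@(2,2) -> caps B=0 W=0
Move 5: B@(3,0) -> caps B=0 W=0
Move 6: W@(0,0) -> caps B=0 W=0
Move 7: B@(0,3) -> caps B=0 W=0
Move 8: W@(0,1) -> caps B=0 W=0
Move 9: B@(2,0) -> caps B=0 W=0
Move 10: W@(3,3) -> caps B=0 W=0
Move 11: B@(3,2) -> caps B=1 W=0
Move 12: W@(1,0) -> caps B=1 W=0

Answer: WW.B
W..B
BBW.
B.BW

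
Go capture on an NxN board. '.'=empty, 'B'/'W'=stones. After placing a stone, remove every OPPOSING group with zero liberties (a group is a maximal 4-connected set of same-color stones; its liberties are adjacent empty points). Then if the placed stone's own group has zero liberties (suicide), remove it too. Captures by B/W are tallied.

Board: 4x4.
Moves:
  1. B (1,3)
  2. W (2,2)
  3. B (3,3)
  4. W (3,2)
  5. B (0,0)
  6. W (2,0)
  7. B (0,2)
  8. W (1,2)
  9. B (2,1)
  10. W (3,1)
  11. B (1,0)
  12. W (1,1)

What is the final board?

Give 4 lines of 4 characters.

Answer: B.B.
BWWB
W.W.
.WWB

Derivation:
Move 1: B@(1,3) -> caps B=0 W=0
Move 2: W@(2,2) -> caps B=0 W=0
Move 3: B@(3,3) -> caps B=0 W=0
Move 4: W@(3,2) -> caps B=0 W=0
Move 5: B@(0,0) -> caps B=0 W=0
Move 6: W@(2,0) -> caps B=0 W=0
Move 7: B@(0,2) -> caps B=0 W=0
Move 8: W@(1,2) -> caps B=0 W=0
Move 9: B@(2,1) -> caps B=0 W=0
Move 10: W@(3,1) -> caps B=0 W=0
Move 11: B@(1,0) -> caps B=0 W=0
Move 12: W@(1,1) -> caps B=0 W=1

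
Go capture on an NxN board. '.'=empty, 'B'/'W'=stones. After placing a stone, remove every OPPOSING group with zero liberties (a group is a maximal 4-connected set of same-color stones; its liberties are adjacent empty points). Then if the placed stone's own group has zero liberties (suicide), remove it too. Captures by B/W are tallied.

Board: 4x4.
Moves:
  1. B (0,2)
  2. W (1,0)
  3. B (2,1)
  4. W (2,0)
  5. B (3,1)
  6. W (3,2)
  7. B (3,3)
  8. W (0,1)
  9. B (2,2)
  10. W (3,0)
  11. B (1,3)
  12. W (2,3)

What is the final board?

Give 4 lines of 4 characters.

Answer: .WB.
W..B
WBB.
WB.B

Derivation:
Move 1: B@(0,2) -> caps B=0 W=0
Move 2: W@(1,0) -> caps B=0 W=0
Move 3: B@(2,1) -> caps B=0 W=0
Move 4: W@(2,0) -> caps B=0 W=0
Move 5: B@(3,1) -> caps B=0 W=0
Move 6: W@(3,2) -> caps B=0 W=0
Move 7: B@(3,3) -> caps B=0 W=0
Move 8: W@(0,1) -> caps B=0 W=0
Move 9: B@(2,2) -> caps B=1 W=0
Move 10: W@(3,0) -> caps B=1 W=0
Move 11: B@(1,3) -> caps B=1 W=0
Move 12: W@(2,3) -> caps B=1 W=0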